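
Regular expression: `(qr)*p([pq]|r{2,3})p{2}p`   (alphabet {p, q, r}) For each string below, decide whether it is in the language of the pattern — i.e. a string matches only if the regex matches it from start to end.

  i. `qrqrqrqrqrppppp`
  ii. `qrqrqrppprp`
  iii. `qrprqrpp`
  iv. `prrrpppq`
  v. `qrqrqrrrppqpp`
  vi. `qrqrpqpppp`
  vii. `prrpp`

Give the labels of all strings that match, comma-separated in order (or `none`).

i → match
ii. `qrqrqrppprp` → no match — must end with `pp`
iii. `qrprqrpp` → no match
iv. `prrrpppq` → no match — must end with `pp`
v → no match
vi. `qrqrpqpppp` → no match
vii. `prrpp` → no match

i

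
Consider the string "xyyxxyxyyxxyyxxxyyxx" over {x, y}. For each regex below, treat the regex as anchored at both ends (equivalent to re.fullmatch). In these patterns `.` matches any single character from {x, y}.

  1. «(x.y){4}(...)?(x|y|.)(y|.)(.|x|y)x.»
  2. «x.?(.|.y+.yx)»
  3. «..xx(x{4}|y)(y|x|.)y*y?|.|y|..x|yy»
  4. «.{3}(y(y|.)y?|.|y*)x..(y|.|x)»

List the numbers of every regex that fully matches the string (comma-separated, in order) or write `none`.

1 → match
2 → no match
3 → no match
4 → no match

1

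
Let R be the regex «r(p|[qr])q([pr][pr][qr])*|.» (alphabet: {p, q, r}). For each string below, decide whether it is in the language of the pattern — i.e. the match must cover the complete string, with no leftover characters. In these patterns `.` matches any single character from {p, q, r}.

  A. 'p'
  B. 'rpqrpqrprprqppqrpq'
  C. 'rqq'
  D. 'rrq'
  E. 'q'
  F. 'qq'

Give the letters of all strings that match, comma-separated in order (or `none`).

A → match
B → match
C → match
D → match
E → match
F → no match

A, B, C, D, E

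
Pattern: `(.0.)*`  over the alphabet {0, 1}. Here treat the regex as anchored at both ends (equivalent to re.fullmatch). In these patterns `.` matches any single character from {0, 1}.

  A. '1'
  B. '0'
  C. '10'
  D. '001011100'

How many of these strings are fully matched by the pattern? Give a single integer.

0

A → no match
B → no match
C → no match
D → no match
Total matched: 0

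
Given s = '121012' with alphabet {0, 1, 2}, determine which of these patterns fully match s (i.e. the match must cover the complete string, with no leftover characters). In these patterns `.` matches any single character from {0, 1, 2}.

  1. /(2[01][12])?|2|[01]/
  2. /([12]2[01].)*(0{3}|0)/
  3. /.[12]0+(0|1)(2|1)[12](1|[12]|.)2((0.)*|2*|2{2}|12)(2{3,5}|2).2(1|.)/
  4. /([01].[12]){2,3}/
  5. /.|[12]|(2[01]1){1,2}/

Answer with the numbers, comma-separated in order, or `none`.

1 → no match
2 → no match — must end with '0'
3 → no match
4 → match
5 → no match

4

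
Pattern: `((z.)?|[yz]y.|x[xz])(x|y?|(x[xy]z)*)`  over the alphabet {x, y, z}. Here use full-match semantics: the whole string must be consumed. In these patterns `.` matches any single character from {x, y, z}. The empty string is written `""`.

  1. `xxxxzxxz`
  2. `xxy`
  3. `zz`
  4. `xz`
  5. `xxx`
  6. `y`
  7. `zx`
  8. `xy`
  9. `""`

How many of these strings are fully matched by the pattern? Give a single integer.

8

1 → match
2 → match
3 → match
4 → match
5 → match
6 → match
7 → match
8 → no match
9 → match
Total matched: 8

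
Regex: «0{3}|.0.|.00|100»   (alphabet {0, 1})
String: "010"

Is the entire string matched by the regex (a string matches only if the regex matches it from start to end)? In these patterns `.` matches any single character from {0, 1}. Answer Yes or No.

No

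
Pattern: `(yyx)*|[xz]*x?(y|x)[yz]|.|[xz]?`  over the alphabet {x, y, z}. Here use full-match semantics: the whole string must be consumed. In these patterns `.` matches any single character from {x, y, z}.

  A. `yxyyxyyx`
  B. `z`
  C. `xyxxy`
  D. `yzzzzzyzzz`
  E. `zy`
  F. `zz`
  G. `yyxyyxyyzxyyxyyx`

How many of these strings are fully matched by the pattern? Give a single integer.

1

A → no match
B → match
C → no match
D → no match
E → no match
F → no match
G → no match
Total matched: 1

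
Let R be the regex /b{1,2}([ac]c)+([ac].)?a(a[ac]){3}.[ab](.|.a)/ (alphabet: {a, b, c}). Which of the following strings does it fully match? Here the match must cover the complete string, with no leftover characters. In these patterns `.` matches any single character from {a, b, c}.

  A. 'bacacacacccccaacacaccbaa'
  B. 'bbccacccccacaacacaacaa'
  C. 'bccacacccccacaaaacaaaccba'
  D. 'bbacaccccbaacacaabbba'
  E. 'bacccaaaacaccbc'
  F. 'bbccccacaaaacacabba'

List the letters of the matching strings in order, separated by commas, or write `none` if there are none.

A, B, C, D, E, F

A → match
B → match
C → match
D → match
E → match
F → match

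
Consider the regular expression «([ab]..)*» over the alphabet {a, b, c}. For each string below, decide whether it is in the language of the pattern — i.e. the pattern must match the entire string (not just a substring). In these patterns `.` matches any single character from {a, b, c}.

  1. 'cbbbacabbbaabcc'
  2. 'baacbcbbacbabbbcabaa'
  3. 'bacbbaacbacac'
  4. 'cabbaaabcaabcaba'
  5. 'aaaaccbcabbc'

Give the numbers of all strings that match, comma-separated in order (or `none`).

5

1 → no match
2 → no match
3 → no match
4 → no match
5 → match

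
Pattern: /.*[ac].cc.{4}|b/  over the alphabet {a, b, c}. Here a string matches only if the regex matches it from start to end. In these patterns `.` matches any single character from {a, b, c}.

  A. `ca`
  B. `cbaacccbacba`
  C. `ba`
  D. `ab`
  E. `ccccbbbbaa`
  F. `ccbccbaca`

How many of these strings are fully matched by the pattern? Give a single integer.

1

A. `ca` → no match
B. `cbaacccbacba` → no match
C. `ba` → no match
D. `ab` → no match
E. `ccccbbbbaa` → no match
F. `ccbccbaca` → match
Total matched: 1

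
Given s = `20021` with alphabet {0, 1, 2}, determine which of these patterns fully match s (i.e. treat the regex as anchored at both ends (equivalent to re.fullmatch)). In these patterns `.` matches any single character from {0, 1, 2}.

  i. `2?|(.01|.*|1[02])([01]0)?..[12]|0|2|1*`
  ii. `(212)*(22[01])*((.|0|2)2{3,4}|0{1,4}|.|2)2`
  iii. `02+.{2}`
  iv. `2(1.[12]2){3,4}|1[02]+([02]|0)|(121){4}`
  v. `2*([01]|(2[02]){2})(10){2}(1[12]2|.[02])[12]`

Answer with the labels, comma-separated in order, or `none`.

i

i → match
ii → no match — must end with `2`
iii → no match — must start with `02`
iv → no match
v → no match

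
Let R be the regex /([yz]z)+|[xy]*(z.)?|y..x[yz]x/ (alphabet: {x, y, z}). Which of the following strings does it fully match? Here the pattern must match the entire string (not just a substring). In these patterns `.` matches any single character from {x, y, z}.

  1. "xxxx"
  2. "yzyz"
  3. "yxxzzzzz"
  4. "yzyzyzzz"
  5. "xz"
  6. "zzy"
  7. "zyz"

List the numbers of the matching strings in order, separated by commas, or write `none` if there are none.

1 → match
2 → match
3 → no match
4 → match
5 → no match
6 → no match
7 → no match

1, 2, 4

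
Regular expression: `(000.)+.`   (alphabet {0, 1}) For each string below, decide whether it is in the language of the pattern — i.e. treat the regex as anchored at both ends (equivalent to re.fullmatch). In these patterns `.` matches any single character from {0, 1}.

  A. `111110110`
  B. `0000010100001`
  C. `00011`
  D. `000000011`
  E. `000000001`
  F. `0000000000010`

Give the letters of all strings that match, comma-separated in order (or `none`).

C, D, E, F

A → no match — must start with `000`
B → no match
C → match
D → match
E → match
F → match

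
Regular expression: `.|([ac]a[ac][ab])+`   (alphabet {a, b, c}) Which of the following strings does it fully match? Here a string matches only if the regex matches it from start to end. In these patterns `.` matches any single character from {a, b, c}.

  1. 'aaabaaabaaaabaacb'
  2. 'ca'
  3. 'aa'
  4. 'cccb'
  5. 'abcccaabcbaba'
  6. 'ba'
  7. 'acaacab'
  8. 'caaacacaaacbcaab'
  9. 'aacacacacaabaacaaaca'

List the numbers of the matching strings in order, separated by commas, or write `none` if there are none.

8, 9

1 → no match
2 → no match
3 → no match
4 → no match
5 → no match
6 → no match
7 → no match
8 → match
9 → match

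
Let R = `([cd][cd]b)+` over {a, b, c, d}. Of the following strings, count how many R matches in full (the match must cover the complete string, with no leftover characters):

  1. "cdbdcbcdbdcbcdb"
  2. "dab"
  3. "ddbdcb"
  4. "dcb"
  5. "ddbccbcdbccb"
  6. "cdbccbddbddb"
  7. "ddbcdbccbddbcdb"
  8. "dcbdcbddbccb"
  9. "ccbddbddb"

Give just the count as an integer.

1 → match
2 → no match
3 → match
4 → match
5 → match
6 → match
7 → match
8 → match
9 → match
Total matched: 8

8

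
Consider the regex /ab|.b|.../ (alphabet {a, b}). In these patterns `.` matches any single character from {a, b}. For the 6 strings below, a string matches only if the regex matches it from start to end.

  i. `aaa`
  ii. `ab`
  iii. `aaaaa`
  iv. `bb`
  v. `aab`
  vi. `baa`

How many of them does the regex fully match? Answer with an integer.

i → match
ii → match
iii → no match
iv → match
v → match
vi → match
Total matched: 5

5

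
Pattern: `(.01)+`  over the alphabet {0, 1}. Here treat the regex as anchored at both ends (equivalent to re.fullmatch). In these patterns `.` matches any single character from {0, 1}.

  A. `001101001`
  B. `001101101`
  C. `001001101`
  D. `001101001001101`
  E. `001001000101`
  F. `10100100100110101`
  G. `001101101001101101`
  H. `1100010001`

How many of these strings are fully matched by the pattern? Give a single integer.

A. `001101001` → match
B. `001101101` → match
C. `001001101` → match
D → match
E. `001001000101` → no match
F → no match
G → match
H. `1100010001` → no match
Total matched: 5

5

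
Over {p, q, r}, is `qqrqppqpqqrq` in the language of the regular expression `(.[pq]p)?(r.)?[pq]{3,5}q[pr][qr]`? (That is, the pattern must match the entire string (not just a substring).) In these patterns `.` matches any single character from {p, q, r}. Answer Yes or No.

No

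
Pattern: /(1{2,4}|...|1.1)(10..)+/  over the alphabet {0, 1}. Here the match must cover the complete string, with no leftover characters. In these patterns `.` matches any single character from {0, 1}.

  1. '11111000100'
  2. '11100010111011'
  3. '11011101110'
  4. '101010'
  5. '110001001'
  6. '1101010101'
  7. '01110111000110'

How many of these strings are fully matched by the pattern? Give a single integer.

1 → no match
2 → match
3 → no match
4 → no match
5 → no match
6 → no match
7 → no match
Total matched: 1

1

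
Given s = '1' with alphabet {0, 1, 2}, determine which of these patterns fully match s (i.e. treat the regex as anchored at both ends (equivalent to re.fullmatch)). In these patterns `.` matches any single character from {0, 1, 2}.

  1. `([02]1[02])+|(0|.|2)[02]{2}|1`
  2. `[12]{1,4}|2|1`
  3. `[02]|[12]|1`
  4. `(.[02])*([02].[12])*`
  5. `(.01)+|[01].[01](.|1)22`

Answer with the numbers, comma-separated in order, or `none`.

1, 2, 3

1 → match
2 → match
3 → match
4 → no match
5 → no match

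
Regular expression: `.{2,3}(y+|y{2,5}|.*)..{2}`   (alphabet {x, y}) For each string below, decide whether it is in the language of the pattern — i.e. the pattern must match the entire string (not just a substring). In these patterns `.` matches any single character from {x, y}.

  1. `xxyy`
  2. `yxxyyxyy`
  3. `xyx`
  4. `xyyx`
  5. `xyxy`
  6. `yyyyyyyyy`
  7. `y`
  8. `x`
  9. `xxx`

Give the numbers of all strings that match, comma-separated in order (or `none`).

1 → no match
2 → match
3 → no match
4 → no match
5 → no match
6 → match
7 → no match
8 → no match
9 → no match

2, 6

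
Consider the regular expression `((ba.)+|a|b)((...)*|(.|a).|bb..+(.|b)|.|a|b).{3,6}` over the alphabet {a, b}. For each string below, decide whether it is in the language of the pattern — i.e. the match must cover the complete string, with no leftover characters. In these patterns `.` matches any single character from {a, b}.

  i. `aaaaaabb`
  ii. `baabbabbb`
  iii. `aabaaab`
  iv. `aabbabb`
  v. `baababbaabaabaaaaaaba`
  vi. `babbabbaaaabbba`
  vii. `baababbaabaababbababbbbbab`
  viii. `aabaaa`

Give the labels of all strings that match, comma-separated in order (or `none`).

i, ii, iii, iv, v, vi, vii, viii

i. `aaaaaabb` → match
ii. `baabbabbb` → match
iii. `aabaaab` → match
iv. `aabbabb` → match
v → match
vi → match
vii → match
viii. `aabaaa` → match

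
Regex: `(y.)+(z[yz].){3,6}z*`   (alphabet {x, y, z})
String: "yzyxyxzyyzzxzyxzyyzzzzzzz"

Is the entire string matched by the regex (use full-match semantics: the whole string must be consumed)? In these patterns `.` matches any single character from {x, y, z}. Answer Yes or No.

Yes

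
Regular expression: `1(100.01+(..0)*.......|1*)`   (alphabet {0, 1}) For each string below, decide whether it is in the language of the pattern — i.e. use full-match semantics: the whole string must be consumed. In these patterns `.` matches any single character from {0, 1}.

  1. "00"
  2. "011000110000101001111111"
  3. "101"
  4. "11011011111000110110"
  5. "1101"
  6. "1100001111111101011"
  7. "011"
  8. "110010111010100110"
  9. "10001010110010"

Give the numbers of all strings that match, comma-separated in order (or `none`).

6

1 → no match — must start with "1"
2 → no match — must start with "1"
3 → no match
4 → no match
5 → no match
6 → match
7 → no match — must start with "1"
8 → no match
9 → no match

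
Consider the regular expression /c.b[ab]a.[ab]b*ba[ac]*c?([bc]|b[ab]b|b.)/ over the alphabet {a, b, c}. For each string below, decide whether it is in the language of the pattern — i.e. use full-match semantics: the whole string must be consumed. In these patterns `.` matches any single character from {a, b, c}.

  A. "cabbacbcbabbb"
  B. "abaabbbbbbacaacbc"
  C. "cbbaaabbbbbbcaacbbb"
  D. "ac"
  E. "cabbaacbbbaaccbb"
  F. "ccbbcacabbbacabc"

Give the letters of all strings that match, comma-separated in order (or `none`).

none

A → no match
B → no match — must start with "c"
C → no match
D → no match — must start with "c"
E → no match
F → no match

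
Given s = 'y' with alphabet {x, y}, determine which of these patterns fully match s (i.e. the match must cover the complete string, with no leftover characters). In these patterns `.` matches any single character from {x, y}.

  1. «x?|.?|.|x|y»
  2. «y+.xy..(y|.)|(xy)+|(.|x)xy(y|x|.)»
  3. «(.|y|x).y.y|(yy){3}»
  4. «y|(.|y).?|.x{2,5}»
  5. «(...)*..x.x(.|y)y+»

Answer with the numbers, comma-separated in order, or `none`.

1 → match
2 → no match
3 → no match
4 → match
5 → no match

1, 4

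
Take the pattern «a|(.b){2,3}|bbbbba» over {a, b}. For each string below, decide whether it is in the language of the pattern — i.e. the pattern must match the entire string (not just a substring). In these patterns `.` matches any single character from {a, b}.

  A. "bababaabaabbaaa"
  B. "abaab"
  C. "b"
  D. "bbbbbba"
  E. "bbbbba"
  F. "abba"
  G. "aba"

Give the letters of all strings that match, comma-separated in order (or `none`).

A → no match
B. "abaab" → no match
C. "b" → no match
D. "bbbbbba" → no match
E. "bbbbba" → match
F. "abba" → no match
G. "aba" → no match

E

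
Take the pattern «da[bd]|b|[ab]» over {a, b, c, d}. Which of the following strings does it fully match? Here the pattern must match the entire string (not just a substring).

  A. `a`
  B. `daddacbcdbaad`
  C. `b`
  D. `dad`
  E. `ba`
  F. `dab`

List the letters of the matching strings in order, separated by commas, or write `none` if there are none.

A, C, D, F

A → match
B → no match
C → match
D → match
E → no match
F → match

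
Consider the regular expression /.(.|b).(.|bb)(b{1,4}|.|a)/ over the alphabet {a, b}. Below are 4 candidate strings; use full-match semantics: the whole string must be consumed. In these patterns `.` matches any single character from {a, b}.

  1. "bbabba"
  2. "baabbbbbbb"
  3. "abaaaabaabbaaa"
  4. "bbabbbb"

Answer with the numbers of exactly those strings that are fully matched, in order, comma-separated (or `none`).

1 → match
2 → no match
3 → no match
4 → match

1, 4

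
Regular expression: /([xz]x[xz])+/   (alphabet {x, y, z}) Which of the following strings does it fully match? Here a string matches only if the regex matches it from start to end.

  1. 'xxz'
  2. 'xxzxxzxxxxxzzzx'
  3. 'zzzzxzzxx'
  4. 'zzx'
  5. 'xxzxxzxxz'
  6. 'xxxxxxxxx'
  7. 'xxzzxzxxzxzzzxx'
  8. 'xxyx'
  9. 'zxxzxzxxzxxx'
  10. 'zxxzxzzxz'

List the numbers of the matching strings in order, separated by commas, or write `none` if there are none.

1. 'xxz' → match
2 → no match
3. 'zzzzxzzxx' → no match
4. 'zzx' → no match
5. 'xxzxxzxxz' → match
6. 'xxxxxxxxx' → match
7 → no match
8. 'xxyx' → no match
9. 'zxxzxzxxzxxx' → match
10. 'zxxzxzzxz' → match

1, 5, 6, 9, 10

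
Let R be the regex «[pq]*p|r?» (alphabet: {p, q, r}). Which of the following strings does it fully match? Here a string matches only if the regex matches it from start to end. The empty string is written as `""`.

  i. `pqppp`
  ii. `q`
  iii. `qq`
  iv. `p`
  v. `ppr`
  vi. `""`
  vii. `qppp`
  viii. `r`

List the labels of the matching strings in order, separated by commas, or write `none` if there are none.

i, iv, vi, vii, viii

i → match
ii → no match
iii → no match
iv → match
v → no match
vi → match
vii → match
viii → match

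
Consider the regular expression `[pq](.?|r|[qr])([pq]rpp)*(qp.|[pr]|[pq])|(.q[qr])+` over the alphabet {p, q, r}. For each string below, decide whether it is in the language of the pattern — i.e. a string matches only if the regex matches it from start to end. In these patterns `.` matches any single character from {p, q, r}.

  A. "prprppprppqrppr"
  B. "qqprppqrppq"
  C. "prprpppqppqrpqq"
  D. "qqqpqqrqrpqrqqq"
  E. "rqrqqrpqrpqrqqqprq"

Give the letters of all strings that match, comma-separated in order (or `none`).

A, B, D

A → match
B → match
C → no match
D → match
E → no match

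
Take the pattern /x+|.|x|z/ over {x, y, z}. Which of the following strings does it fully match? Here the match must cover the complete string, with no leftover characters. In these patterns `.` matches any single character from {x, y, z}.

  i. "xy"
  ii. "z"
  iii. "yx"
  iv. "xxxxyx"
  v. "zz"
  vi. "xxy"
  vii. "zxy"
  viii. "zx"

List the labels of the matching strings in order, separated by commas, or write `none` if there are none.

i. "xy" → no match
ii. "z" → match
iii. "yx" → no match
iv. "xxxxyx" → no match
v. "zz" → no match
vi. "xxy" → no match
vii. "zxy" → no match
viii. "zx" → no match

ii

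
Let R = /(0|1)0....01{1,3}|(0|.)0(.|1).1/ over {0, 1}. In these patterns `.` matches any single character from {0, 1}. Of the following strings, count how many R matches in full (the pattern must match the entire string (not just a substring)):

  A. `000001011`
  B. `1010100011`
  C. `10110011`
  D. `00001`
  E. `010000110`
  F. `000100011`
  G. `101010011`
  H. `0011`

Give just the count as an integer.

A. `000001011` → match
B. `1010100011` → no match
C. `10110011` → no match
D. `00001` → match
E. `010000110` → no match — must end with `1`
F. `000100011` → match
G. `101010011` → match
H. `0011` → no match
Total matched: 4

4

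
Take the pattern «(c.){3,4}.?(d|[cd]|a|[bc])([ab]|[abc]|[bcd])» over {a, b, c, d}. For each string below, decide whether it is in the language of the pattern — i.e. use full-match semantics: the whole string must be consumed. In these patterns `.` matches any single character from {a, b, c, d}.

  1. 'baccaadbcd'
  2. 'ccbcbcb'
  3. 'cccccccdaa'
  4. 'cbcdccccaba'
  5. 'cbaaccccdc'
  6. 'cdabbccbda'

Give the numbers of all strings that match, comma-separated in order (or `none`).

1 → no match — must start with 'c'
2 → no match
3 → match
4 → match
5 → no match
6 → no match

3, 4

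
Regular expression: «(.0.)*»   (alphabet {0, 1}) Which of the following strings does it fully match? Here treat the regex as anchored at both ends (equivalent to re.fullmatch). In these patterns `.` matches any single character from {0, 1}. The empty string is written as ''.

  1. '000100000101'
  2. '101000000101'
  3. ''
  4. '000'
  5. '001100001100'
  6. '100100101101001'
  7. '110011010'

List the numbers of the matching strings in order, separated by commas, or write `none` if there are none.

1 → match
2 → match
3 → match
4 → match
5 → match
6 → match
7 → no match

1, 2, 3, 4, 5, 6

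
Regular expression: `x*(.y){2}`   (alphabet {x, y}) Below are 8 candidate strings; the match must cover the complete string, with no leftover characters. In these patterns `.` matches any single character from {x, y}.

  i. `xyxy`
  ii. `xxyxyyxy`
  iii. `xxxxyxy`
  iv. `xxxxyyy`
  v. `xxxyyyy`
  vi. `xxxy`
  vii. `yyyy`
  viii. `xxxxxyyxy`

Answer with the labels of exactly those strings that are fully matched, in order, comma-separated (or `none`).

i, iii, iv, v, vii, viii

i → match
ii → no match
iii → match
iv → match
v → match
vi → no match
vii → match
viii → match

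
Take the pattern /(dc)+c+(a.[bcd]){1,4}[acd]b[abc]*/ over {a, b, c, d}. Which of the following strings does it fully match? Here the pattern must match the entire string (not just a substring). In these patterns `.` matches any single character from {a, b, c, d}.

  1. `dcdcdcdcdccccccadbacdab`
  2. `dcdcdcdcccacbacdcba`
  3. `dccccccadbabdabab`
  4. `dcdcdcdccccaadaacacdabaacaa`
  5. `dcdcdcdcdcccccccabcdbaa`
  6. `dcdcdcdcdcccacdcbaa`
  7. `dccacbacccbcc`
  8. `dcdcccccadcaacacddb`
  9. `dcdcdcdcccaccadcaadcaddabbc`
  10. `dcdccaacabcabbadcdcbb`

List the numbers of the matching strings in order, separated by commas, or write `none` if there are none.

1, 2, 3, 4, 5, 6, 7, 8

1 → match
2 → match
3 → match
4 → match
5 → match
6 → match
7 → match
8 → match
9 → no match
10 → no match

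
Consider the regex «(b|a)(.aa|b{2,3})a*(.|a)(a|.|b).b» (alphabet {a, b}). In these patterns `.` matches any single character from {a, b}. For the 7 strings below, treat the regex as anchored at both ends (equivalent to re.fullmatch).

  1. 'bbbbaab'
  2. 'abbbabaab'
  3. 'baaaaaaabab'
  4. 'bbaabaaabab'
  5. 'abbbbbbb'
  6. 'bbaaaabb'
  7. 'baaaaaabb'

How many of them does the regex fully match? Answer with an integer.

6

1 → match
2 → match
3 → match
4 → no match
5 → match
6 → match
7 → match
Total matched: 6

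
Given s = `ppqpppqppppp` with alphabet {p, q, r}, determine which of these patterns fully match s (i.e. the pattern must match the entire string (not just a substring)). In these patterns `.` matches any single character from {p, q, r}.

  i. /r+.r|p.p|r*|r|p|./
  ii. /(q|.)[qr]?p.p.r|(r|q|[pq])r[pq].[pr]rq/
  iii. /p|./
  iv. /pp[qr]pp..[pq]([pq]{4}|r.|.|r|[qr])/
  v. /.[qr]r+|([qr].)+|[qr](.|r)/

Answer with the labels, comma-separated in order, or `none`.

iv

i → no match
ii → no match
iii → no match
iv → match
v → no match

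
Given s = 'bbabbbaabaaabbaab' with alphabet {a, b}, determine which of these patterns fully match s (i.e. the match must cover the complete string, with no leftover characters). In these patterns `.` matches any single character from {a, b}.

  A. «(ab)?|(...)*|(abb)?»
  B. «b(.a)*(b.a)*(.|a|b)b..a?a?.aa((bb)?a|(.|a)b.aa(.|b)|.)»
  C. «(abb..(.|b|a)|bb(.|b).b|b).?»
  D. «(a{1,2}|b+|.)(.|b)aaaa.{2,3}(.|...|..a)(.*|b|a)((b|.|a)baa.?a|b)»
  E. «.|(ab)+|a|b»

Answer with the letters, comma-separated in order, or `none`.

B

A → no match
B → match
C → no match
D → no match
E → no match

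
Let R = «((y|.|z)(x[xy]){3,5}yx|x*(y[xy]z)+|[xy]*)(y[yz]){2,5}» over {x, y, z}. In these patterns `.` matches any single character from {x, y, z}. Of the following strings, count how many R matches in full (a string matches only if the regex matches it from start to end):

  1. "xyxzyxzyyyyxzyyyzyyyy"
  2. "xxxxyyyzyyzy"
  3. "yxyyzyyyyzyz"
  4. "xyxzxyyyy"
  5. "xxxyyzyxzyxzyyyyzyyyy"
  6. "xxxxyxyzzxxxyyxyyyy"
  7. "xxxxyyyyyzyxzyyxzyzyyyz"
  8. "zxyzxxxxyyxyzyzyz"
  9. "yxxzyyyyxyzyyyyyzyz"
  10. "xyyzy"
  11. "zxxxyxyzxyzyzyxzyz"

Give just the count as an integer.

0

1 → no match
2 → no match
3 → no match
4 → no match
5 → no match
6 → no match
7 → no match
8 → no match
9 → no match
10 → no match
11 → no match
Total matched: 0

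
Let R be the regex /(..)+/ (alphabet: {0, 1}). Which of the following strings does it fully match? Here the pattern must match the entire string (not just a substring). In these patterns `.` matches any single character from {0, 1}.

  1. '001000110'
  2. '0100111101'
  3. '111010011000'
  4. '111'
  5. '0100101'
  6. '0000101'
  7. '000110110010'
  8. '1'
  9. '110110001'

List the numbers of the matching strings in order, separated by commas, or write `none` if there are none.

1 → no match
2 → match
3 → match
4 → no match
5 → no match
6 → no match
7 → match
8 → no match
9 → no match

2, 3, 7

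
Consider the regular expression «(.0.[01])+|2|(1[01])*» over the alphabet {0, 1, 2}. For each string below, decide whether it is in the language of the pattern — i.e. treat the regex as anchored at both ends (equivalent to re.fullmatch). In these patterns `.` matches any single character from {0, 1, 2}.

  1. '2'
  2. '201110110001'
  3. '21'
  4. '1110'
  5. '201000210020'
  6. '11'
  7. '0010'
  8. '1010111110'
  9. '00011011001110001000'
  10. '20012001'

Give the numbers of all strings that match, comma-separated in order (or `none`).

1, 2, 4, 5, 6, 7, 8, 9, 10

1. '2' → match
2. '201110110001' → match
3. '21' → no match
4. '1110' → match
5. '201000210020' → match
6. '11' → match
7. '0010' → match
8. '1010111110' → match
9 → match
10. '20012001' → match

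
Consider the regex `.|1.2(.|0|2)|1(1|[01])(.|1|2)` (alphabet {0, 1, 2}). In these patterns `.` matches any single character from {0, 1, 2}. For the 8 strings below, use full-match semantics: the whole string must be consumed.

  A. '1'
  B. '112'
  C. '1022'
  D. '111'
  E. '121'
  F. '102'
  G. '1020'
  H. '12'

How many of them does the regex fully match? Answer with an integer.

A → match
B → match
C → match
D → match
E → no match
F → match
G → match
H → no match
Total matched: 6

6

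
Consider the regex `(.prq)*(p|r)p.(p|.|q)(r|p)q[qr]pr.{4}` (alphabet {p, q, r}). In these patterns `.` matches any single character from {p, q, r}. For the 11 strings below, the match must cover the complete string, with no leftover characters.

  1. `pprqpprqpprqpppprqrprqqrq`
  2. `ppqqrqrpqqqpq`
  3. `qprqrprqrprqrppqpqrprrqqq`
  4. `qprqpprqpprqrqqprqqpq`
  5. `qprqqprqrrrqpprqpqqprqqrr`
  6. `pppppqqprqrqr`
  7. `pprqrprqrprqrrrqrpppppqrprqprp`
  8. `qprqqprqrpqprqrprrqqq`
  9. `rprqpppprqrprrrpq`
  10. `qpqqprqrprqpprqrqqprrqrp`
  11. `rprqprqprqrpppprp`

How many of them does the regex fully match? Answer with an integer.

1 → match
2 → no match
3 → match
4 → match
5 → no match
6 → match
7 → no match
8 → match
9 → match
10 → no match
11 → no match
Total matched: 6

6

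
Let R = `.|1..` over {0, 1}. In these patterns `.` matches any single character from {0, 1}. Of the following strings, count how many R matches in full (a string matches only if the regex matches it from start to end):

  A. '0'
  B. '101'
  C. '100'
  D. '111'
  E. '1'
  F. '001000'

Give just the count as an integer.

A → match
B → match
C → match
D → match
E → match
F → no match
Total matched: 5

5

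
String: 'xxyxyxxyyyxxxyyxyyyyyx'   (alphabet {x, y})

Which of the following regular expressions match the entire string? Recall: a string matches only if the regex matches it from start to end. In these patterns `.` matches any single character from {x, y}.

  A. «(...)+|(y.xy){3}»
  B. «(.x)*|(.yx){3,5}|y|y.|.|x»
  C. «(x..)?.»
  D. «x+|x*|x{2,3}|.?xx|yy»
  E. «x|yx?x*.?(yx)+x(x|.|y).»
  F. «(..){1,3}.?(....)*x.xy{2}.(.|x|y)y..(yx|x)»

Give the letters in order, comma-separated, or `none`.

F

A → no match
B → no match
C → no match
D → no match
E → no match
F → match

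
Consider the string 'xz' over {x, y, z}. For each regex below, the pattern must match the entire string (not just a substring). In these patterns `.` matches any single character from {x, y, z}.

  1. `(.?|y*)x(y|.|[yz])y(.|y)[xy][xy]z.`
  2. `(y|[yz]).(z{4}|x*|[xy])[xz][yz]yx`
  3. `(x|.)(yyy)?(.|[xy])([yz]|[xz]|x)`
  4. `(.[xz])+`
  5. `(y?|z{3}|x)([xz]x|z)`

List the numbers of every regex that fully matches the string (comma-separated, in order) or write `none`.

1 → no match
2 → no match — must end with 'yx'
3 → no match
4 → match
5 → match

4, 5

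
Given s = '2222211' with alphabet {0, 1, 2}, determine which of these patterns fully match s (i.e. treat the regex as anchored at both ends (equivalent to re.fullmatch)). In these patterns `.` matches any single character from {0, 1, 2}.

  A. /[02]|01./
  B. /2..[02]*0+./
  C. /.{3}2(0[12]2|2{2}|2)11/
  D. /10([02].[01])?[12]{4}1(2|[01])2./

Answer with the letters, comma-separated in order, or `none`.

C

A → no match
B → no match
C → match
D → no match — must start with '10'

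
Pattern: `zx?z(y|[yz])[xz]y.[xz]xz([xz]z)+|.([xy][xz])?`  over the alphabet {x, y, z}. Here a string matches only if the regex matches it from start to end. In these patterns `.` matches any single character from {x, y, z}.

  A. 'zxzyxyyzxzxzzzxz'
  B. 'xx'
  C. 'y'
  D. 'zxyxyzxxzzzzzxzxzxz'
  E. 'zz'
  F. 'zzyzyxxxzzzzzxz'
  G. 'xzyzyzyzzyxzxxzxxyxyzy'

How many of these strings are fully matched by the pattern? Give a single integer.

A → match
B → no match
C → match
D → no match
E → no match
F → match
G → no match
Total matched: 3

3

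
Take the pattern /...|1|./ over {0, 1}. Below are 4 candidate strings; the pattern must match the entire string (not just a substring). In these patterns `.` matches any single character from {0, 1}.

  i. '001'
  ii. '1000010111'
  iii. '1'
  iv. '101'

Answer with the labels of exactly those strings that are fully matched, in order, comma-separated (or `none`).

i → match
ii → no match
iii → match
iv → match

i, iii, iv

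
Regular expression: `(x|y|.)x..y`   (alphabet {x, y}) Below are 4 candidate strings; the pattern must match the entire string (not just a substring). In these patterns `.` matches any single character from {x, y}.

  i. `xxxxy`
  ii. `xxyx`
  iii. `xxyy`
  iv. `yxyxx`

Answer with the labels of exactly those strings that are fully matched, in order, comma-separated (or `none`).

i

i → match
ii → no match — must end with `y`
iii → no match
iv → no match — must end with `y`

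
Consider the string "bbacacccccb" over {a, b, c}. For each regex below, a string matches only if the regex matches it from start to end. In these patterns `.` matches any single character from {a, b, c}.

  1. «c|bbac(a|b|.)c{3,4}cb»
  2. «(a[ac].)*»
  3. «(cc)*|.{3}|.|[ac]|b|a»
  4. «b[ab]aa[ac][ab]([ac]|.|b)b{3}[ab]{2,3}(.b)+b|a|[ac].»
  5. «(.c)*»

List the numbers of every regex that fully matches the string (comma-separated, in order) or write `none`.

1

1 → match
2 → no match
3 → no match
4 → no match
5 → no match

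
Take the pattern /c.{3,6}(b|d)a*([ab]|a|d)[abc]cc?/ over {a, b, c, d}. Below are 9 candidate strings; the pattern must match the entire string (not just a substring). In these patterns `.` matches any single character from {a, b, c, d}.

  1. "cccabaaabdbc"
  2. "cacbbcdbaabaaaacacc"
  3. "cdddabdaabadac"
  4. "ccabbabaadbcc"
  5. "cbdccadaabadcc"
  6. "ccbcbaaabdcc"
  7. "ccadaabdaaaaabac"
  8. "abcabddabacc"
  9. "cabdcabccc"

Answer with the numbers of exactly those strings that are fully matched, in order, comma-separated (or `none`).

4, 7

1 → no match
2 → no match
3 → no match
4 → match
5 → no match
6 → no match
7 → match
8 → no match — must start with "c"
9 → no match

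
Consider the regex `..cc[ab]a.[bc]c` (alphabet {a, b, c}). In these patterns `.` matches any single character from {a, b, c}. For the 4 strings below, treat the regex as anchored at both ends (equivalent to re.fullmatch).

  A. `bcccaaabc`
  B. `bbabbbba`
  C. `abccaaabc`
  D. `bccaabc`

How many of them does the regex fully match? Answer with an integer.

2

A → match
B → no match — must end with `c`
C → match
D → no match
Total matched: 2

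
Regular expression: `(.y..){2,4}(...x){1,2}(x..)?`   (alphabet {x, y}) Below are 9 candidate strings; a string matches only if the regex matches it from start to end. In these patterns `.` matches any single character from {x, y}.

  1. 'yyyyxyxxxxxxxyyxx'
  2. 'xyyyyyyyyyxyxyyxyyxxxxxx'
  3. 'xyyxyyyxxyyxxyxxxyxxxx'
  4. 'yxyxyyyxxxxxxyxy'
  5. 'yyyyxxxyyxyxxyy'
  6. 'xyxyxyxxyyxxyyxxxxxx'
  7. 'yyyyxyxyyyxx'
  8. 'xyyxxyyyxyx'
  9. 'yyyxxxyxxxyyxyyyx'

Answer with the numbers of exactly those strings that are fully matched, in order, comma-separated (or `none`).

2, 6, 7

1 → no match
2 → match
3 → no match
4 → no match
5 → no match
6 → match
7 → match
8 → no match
9 → no match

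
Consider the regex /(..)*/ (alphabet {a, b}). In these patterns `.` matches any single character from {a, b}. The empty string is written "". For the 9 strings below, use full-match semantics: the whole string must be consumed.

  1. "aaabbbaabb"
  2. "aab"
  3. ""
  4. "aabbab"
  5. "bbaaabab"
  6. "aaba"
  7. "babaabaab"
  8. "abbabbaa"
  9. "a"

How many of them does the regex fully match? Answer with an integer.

6

1 → match
2 → no match
3 → match
4 → match
5 → match
6 → match
7 → no match
8 → match
9 → no match
Total matched: 6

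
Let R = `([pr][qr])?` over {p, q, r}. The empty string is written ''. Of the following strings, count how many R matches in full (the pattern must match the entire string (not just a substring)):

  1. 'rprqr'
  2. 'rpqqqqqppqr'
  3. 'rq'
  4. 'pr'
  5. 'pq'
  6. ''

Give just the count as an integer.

1 → no match
2 → no match
3 → match
4 → match
5 → match
6 → match
Total matched: 4

4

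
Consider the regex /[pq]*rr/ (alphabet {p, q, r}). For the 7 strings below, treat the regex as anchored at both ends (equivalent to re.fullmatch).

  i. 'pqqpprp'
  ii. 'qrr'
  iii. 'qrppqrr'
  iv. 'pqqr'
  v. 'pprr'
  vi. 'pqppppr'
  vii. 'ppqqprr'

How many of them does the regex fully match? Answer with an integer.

3

i. 'pqqpprp' → no match — must end with 'rr'
ii. 'qrr' → match
iii. 'qrppqrr' → no match
iv. 'pqqr' → no match — must end with 'rr'
v. 'pprr' → match
vi. 'pqppppr' → no match — must end with 'rr'
vii. 'ppqqprr' → match
Total matched: 3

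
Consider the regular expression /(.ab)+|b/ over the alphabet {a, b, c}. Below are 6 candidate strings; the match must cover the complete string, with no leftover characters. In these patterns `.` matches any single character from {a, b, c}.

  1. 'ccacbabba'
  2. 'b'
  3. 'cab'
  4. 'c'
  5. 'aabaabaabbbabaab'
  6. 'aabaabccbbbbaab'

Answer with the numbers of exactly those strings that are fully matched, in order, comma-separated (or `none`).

2, 3

1 → no match
2 → match
3 → match
4 → no match
5 → no match
6 → no match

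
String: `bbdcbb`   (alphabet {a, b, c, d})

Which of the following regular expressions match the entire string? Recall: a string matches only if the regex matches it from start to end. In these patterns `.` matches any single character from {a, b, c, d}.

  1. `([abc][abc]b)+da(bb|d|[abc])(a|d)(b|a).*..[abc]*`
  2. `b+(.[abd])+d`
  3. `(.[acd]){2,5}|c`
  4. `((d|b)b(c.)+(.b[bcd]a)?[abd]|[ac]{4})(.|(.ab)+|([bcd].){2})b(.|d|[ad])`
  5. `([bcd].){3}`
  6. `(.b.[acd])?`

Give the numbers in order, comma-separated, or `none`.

1 → no match
2 → no match — must end with `d`
3 → no match
4 → no match
5 → match
6 → no match

5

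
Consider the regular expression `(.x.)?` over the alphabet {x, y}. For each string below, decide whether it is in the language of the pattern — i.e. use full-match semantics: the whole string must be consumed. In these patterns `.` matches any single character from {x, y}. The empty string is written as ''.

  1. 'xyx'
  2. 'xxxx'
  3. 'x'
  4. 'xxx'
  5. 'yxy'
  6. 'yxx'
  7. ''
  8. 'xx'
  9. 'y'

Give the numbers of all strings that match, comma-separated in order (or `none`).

1 → no match
2 → no match
3 → no match
4 → match
5 → match
6 → match
7 → match
8 → no match
9 → no match

4, 5, 6, 7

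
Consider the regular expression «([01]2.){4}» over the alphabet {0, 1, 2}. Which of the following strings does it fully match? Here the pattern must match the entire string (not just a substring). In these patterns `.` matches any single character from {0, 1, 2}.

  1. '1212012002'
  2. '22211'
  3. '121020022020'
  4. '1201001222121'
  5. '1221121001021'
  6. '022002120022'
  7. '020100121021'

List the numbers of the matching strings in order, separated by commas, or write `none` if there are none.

3

1 → no match
2 → no match
3 → match
4 → no match
5 → no match
6 → no match
7 → no match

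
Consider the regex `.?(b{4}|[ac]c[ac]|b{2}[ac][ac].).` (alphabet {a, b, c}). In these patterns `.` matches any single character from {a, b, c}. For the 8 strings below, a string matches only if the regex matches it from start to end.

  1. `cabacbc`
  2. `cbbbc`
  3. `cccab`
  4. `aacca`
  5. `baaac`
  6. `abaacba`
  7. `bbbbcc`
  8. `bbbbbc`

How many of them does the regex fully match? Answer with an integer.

1 → no match
2 → no match
3 → match
4 → match
5 → no match
6 → no match
7 → no match
8 → match
Total matched: 3

3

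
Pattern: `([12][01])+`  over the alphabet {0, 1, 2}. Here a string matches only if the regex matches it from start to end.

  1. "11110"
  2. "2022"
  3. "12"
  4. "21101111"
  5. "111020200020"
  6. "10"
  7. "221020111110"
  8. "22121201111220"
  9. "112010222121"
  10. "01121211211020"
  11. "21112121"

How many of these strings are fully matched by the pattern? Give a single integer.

3

1 → no match
2 → no match
3 → no match
4 → match
5 → no match
6 → match
7 → no match
8 → no match
9 → no match
10 → no match
11 → match
Total matched: 3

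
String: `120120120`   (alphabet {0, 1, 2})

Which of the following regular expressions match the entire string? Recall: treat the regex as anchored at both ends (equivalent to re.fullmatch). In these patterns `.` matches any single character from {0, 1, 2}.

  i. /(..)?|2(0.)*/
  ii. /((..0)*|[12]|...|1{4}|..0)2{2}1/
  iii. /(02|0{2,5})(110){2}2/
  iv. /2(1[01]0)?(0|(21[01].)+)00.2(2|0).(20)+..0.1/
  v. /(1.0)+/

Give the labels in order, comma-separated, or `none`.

i → no match
ii → no match — must end with `21`
iii → no match — must end with `1102`
iv → no match — must start with `2`
v → match

v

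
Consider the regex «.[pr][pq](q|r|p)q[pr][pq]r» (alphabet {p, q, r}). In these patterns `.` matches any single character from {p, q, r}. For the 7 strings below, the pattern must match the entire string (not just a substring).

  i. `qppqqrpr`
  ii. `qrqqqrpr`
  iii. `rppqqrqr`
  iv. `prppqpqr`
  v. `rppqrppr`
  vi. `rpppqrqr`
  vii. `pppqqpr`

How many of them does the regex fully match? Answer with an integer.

5

i → match
ii → match
iii → match
iv → match
v → no match
vi → match
vii → no match
Total matched: 5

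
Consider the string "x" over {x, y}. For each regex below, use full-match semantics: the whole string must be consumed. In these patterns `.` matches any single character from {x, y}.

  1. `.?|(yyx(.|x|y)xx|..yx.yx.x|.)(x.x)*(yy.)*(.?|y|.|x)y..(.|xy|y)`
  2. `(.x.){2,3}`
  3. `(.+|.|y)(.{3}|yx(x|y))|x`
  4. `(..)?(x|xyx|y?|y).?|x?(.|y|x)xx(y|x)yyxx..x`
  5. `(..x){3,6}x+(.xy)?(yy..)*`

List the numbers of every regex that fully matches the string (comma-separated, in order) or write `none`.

1, 3, 4

1 → match
2 → no match
3 → match
4 → match
5 → no match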